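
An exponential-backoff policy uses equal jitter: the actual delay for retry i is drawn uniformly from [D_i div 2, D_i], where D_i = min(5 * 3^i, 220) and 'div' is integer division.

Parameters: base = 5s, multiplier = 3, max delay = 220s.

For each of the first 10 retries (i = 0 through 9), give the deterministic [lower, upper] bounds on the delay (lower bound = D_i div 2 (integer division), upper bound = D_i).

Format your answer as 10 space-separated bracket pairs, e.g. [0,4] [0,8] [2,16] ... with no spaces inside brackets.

Computing bounds per retry:
  i=0: D_i=min(5*3^0,220)=5, bounds=[2,5]
  i=1: D_i=min(5*3^1,220)=15, bounds=[7,15]
  i=2: D_i=min(5*3^2,220)=45, bounds=[22,45]
  i=3: D_i=min(5*3^3,220)=135, bounds=[67,135]
  i=4: D_i=min(5*3^4,220)=220, bounds=[110,220]
  i=5: D_i=min(5*3^5,220)=220, bounds=[110,220]
  i=6: D_i=min(5*3^6,220)=220, bounds=[110,220]
  i=7: D_i=min(5*3^7,220)=220, bounds=[110,220]
  i=8: D_i=min(5*3^8,220)=220, bounds=[110,220]
  i=9: D_i=min(5*3^9,220)=220, bounds=[110,220]

Answer: [2,5] [7,15] [22,45] [67,135] [110,220] [110,220] [110,220] [110,220] [110,220] [110,220]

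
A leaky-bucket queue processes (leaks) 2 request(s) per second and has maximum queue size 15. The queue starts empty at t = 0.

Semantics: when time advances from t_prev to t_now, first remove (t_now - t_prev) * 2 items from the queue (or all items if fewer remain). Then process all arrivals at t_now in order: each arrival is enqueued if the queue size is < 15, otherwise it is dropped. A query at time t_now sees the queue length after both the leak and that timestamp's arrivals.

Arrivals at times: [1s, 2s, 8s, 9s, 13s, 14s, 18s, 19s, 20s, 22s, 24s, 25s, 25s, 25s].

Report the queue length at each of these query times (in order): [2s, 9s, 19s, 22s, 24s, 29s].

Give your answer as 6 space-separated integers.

Answer: 1 1 1 1 1 0

Derivation:
Queue lengths at query times:
  query t=2s: backlog = 1
  query t=9s: backlog = 1
  query t=19s: backlog = 1
  query t=22s: backlog = 1
  query t=24s: backlog = 1
  query t=29s: backlog = 0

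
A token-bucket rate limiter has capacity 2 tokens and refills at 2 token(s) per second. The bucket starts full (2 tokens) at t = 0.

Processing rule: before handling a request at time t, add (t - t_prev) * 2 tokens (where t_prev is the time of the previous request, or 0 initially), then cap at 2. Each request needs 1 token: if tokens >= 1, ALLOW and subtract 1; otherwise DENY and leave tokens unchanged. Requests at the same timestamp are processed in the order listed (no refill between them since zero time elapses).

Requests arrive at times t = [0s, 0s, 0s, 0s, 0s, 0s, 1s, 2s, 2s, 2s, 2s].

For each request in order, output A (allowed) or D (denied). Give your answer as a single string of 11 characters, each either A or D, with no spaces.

Simulating step by step:
  req#1 t=0s: ALLOW
  req#2 t=0s: ALLOW
  req#3 t=0s: DENY
  req#4 t=0s: DENY
  req#5 t=0s: DENY
  req#6 t=0s: DENY
  req#7 t=1s: ALLOW
  req#8 t=2s: ALLOW
  req#9 t=2s: ALLOW
  req#10 t=2s: DENY
  req#11 t=2s: DENY

Answer: AADDDDAAADD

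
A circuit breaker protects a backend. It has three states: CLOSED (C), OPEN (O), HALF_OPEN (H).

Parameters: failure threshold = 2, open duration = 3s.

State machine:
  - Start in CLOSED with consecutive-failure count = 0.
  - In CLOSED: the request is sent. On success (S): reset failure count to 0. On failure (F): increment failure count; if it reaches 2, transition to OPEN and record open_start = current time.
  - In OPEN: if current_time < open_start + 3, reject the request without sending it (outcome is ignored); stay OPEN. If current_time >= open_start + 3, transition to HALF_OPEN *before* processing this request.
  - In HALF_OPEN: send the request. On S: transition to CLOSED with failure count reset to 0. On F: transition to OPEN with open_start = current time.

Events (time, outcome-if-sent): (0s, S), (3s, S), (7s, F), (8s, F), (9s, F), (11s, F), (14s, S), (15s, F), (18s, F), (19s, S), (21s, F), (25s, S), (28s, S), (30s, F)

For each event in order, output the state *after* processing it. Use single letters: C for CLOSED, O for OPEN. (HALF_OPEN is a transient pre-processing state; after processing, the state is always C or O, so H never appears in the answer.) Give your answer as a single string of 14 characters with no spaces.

Answer: CCCOOOCCOOOCCC

Derivation:
State after each event:
  event#1 t=0s outcome=S: state=CLOSED
  event#2 t=3s outcome=S: state=CLOSED
  event#3 t=7s outcome=F: state=CLOSED
  event#4 t=8s outcome=F: state=OPEN
  event#5 t=9s outcome=F: state=OPEN
  event#6 t=11s outcome=F: state=OPEN
  event#7 t=14s outcome=S: state=CLOSED
  event#8 t=15s outcome=F: state=CLOSED
  event#9 t=18s outcome=F: state=OPEN
  event#10 t=19s outcome=S: state=OPEN
  event#11 t=21s outcome=F: state=OPEN
  event#12 t=25s outcome=S: state=CLOSED
  event#13 t=28s outcome=S: state=CLOSED
  event#14 t=30s outcome=F: state=CLOSED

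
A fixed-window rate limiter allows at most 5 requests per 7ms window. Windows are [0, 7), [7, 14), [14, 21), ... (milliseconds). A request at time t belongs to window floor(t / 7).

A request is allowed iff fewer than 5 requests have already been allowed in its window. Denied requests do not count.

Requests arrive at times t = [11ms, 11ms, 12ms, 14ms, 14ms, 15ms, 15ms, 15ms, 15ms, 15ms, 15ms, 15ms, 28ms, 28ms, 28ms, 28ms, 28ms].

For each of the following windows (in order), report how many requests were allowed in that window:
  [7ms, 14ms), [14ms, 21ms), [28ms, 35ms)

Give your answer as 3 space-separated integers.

Answer: 3 5 5

Derivation:
Processing requests:
  req#1 t=11ms (window 1): ALLOW
  req#2 t=11ms (window 1): ALLOW
  req#3 t=12ms (window 1): ALLOW
  req#4 t=14ms (window 2): ALLOW
  req#5 t=14ms (window 2): ALLOW
  req#6 t=15ms (window 2): ALLOW
  req#7 t=15ms (window 2): ALLOW
  req#8 t=15ms (window 2): ALLOW
  req#9 t=15ms (window 2): DENY
  req#10 t=15ms (window 2): DENY
  req#11 t=15ms (window 2): DENY
  req#12 t=15ms (window 2): DENY
  req#13 t=28ms (window 4): ALLOW
  req#14 t=28ms (window 4): ALLOW
  req#15 t=28ms (window 4): ALLOW
  req#16 t=28ms (window 4): ALLOW
  req#17 t=28ms (window 4): ALLOW

Allowed counts by window: 3 5 5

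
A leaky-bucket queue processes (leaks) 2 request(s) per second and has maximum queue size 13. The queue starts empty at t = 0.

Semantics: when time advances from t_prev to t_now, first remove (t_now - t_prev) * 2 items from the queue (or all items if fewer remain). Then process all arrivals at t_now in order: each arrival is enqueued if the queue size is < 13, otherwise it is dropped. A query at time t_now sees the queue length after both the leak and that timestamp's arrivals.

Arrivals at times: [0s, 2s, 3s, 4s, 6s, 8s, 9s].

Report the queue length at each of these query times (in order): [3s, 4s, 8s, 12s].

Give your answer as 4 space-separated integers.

Answer: 1 1 1 0

Derivation:
Queue lengths at query times:
  query t=3s: backlog = 1
  query t=4s: backlog = 1
  query t=8s: backlog = 1
  query t=12s: backlog = 0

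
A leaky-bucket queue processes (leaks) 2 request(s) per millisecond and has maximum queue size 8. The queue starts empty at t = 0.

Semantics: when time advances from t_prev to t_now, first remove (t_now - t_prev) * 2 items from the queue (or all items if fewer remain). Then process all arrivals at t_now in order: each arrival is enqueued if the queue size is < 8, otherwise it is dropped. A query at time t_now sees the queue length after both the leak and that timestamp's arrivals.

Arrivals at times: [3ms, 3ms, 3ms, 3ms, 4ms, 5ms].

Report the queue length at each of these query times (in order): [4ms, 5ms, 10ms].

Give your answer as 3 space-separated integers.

Answer: 3 2 0

Derivation:
Queue lengths at query times:
  query t=4ms: backlog = 3
  query t=5ms: backlog = 2
  query t=10ms: backlog = 0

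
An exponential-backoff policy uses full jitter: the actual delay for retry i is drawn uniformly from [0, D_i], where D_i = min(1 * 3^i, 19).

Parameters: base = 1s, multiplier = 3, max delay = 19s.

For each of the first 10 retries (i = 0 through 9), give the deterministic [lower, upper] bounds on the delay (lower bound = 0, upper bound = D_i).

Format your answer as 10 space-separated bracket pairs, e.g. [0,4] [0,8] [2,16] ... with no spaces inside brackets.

Answer: [0,1] [0,3] [0,9] [0,19] [0,19] [0,19] [0,19] [0,19] [0,19] [0,19]

Derivation:
Computing bounds per retry:
  i=0: D_i=min(1*3^0,19)=1, bounds=[0,1]
  i=1: D_i=min(1*3^1,19)=3, bounds=[0,3]
  i=2: D_i=min(1*3^2,19)=9, bounds=[0,9]
  i=3: D_i=min(1*3^3,19)=19, bounds=[0,19]
  i=4: D_i=min(1*3^4,19)=19, bounds=[0,19]
  i=5: D_i=min(1*3^5,19)=19, bounds=[0,19]
  i=6: D_i=min(1*3^6,19)=19, bounds=[0,19]
  i=7: D_i=min(1*3^7,19)=19, bounds=[0,19]
  i=8: D_i=min(1*3^8,19)=19, bounds=[0,19]
  i=9: D_i=min(1*3^9,19)=19, bounds=[0,19]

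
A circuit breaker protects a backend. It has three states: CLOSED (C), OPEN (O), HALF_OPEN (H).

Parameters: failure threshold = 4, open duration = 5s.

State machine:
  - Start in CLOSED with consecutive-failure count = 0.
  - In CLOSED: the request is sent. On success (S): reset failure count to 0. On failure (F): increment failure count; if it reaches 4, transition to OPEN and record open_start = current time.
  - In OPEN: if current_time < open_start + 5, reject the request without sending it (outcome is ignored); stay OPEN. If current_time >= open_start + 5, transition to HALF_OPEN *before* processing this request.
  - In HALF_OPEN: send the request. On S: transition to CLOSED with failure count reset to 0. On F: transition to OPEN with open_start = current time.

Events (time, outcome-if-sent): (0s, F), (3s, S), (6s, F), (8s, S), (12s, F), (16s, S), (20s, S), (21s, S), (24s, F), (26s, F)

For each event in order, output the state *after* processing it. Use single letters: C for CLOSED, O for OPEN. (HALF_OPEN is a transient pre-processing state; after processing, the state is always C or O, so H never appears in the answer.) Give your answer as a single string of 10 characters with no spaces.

Answer: CCCCCCCCCC

Derivation:
State after each event:
  event#1 t=0s outcome=F: state=CLOSED
  event#2 t=3s outcome=S: state=CLOSED
  event#3 t=6s outcome=F: state=CLOSED
  event#4 t=8s outcome=S: state=CLOSED
  event#5 t=12s outcome=F: state=CLOSED
  event#6 t=16s outcome=S: state=CLOSED
  event#7 t=20s outcome=S: state=CLOSED
  event#8 t=21s outcome=S: state=CLOSED
  event#9 t=24s outcome=F: state=CLOSED
  event#10 t=26s outcome=F: state=CLOSED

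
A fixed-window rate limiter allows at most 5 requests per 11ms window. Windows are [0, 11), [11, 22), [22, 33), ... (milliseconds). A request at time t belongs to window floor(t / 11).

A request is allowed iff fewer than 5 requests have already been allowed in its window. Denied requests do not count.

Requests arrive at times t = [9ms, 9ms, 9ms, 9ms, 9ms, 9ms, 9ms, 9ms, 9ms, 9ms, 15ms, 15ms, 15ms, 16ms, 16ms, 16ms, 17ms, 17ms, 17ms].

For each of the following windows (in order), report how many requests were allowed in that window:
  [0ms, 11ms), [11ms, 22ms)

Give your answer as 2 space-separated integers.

Processing requests:
  req#1 t=9ms (window 0): ALLOW
  req#2 t=9ms (window 0): ALLOW
  req#3 t=9ms (window 0): ALLOW
  req#4 t=9ms (window 0): ALLOW
  req#5 t=9ms (window 0): ALLOW
  req#6 t=9ms (window 0): DENY
  req#7 t=9ms (window 0): DENY
  req#8 t=9ms (window 0): DENY
  req#9 t=9ms (window 0): DENY
  req#10 t=9ms (window 0): DENY
  req#11 t=15ms (window 1): ALLOW
  req#12 t=15ms (window 1): ALLOW
  req#13 t=15ms (window 1): ALLOW
  req#14 t=16ms (window 1): ALLOW
  req#15 t=16ms (window 1): ALLOW
  req#16 t=16ms (window 1): DENY
  req#17 t=17ms (window 1): DENY
  req#18 t=17ms (window 1): DENY
  req#19 t=17ms (window 1): DENY

Allowed counts by window: 5 5

Answer: 5 5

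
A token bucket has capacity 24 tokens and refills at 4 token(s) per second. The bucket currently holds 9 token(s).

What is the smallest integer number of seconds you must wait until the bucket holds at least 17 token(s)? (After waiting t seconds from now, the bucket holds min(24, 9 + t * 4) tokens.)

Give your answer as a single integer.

Answer: 2

Derivation:
Need 9 + t * 4 >= 17, so t >= 8/4.
Smallest integer t = ceil(8/4) = 2.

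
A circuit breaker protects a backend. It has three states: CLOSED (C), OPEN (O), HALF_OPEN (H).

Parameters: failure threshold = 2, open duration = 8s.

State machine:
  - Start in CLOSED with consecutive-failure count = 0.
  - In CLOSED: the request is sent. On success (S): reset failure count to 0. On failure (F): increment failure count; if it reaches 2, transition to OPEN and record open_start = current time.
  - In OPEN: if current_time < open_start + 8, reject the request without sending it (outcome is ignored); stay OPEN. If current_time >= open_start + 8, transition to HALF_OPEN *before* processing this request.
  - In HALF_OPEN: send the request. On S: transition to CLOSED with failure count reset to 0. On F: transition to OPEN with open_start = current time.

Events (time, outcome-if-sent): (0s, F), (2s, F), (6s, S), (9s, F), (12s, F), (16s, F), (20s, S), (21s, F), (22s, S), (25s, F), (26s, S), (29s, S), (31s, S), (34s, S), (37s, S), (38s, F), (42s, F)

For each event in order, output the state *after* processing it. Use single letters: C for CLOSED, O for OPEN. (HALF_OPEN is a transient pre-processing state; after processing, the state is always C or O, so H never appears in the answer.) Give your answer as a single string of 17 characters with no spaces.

State after each event:
  event#1 t=0s outcome=F: state=CLOSED
  event#2 t=2s outcome=F: state=OPEN
  event#3 t=6s outcome=S: state=OPEN
  event#4 t=9s outcome=F: state=OPEN
  event#5 t=12s outcome=F: state=OPEN
  event#6 t=16s outcome=F: state=OPEN
  event#7 t=20s outcome=S: state=CLOSED
  event#8 t=21s outcome=F: state=CLOSED
  event#9 t=22s outcome=S: state=CLOSED
  event#10 t=25s outcome=F: state=CLOSED
  event#11 t=26s outcome=S: state=CLOSED
  event#12 t=29s outcome=S: state=CLOSED
  event#13 t=31s outcome=S: state=CLOSED
  event#14 t=34s outcome=S: state=CLOSED
  event#15 t=37s outcome=S: state=CLOSED
  event#16 t=38s outcome=F: state=CLOSED
  event#17 t=42s outcome=F: state=OPEN

Answer: COOOOOCCCCCCCCCCO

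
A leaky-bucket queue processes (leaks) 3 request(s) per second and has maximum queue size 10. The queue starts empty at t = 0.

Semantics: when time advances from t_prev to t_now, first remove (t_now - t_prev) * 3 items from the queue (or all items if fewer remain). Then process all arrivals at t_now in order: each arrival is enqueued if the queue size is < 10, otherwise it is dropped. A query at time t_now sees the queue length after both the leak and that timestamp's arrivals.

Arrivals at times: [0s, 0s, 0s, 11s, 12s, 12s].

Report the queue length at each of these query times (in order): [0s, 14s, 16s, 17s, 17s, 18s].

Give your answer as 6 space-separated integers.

Answer: 3 0 0 0 0 0

Derivation:
Queue lengths at query times:
  query t=0s: backlog = 3
  query t=14s: backlog = 0
  query t=16s: backlog = 0
  query t=17s: backlog = 0
  query t=17s: backlog = 0
  query t=18s: backlog = 0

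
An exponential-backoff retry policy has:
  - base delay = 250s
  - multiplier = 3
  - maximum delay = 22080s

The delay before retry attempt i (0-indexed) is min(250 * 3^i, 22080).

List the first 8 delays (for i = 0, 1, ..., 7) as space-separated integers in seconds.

Answer: 250 750 2250 6750 20250 22080 22080 22080

Derivation:
Computing each delay:
  i=0: min(250*3^0, 22080) = 250
  i=1: min(250*3^1, 22080) = 750
  i=2: min(250*3^2, 22080) = 2250
  i=3: min(250*3^3, 22080) = 6750
  i=4: min(250*3^4, 22080) = 20250
  i=5: min(250*3^5, 22080) = 22080
  i=6: min(250*3^6, 22080) = 22080
  i=7: min(250*3^7, 22080) = 22080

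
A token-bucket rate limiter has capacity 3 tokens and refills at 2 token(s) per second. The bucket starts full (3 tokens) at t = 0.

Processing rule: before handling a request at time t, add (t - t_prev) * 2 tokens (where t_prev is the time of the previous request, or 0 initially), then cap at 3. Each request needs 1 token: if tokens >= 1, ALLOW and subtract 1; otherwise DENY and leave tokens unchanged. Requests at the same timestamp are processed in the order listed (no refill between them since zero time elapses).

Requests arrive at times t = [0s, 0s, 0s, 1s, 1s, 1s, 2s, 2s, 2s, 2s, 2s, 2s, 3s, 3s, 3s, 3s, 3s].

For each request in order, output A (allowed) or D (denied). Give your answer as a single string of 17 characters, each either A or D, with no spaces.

Simulating step by step:
  req#1 t=0s: ALLOW
  req#2 t=0s: ALLOW
  req#3 t=0s: ALLOW
  req#4 t=1s: ALLOW
  req#5 t=1s: ALLOW
  req#6 t=1s: DENY
  req#7 t=2s: ALLOW
  req#8 t=2s: ALLOW
  req#9 t=2s: DENY
  req#10 t=2s: DENY
  req#11 t=2s: DENY
  req#12 t=2s: DENY
  req#13 t=3s: ALLOW
  req#14 t=3s: ALLOW
  req#15 t=3s: DENY
  req#16 t=3s: DENY
  req#17 t=3s: DENY

Answer: AAAAADAADDDDAADDD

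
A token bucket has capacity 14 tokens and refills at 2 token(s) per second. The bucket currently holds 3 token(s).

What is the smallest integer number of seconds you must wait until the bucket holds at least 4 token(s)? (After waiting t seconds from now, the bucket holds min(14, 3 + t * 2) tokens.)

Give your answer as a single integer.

Need 3 + t * 2 >= 4, so t >= 1/2.
Smallest integer t = ceil(1/2) = 1.

Answer: 1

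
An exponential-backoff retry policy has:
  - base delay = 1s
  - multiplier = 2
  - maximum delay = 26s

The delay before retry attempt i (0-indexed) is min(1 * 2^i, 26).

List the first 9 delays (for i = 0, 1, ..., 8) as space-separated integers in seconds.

Answer: 1 2 4 8 16 26 26 26 26

Derivation:
Computing each delay:
  i=0: min(1*2^0, 26) = 1
  i=1: min(1*2^1, 26) = 2
  i=2: min(1*2^2, 26) = 4
  i=3: min(1*2^3, 26) = 8
  i=4: min(1*2^4, 26) = 16
  i=5: min(1*2^5, 26) = 26
  i=6: min(1*2^6, 26) = 26
  i=7: min(1*2^7, 26) = 26
  i=8: min(1*2^8, 26) = 26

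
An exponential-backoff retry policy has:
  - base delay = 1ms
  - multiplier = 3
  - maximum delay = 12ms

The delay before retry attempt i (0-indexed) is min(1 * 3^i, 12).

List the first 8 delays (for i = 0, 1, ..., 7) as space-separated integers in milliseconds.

Computing each delay:
  i=0: min(1*3^0, 12) = 1
  i=1: min(1*3^1, 12) = 3
  i=2: min(1*3^2, 12) = 9
  i=3: min(1*3^3, 12) = 12
  i=4: min(1*3^4, 12) = 12
  i=5: min(1*3^5, 12) = 12
  i=6: min(1*3^6, 12) = 12
  i=7: min(1*3^7, 12) = 12

Answer: 1 3 9 12 12 12 12 12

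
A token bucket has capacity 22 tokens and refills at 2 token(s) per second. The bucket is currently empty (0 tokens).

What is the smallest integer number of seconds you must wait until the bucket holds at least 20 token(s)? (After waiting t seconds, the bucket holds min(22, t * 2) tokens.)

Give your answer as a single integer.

Answer: 10

Derivation:
Need t * 2 >= 20, so t >= 20/2.
Smallest integer t = ceil(20/2) = 10.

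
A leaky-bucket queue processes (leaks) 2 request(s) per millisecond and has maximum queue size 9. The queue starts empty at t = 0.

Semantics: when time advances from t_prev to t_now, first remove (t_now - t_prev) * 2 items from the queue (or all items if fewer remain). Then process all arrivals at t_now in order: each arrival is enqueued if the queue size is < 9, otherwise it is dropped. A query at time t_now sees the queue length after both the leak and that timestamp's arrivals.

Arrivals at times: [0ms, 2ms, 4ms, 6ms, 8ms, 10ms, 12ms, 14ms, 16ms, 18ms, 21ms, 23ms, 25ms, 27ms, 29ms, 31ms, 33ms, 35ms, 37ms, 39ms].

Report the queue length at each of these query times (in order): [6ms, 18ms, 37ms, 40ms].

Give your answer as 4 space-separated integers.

Queue lengths at query times:
  query t=6ms: backlog = 1
  query t=18ms: backlog = 1
  query t=37ms: backlog = 1
  query t=40ms: backlog = 0

Answer: 1 1 1 0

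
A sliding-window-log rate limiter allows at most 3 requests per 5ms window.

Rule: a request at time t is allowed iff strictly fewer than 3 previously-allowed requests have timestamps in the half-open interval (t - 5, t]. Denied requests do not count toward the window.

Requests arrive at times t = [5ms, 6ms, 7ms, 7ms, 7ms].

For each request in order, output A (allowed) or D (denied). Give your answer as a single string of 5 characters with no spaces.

Tracking allowed requests in the window:
  req#1 t=5ms: ALLOW
  req#2 t=6ms: ALLOW
  req#3 t=7ms: ALLOW
  req#4 t=7ms: DENY
  req#5 t=7ms: DENY

Answer: AAADD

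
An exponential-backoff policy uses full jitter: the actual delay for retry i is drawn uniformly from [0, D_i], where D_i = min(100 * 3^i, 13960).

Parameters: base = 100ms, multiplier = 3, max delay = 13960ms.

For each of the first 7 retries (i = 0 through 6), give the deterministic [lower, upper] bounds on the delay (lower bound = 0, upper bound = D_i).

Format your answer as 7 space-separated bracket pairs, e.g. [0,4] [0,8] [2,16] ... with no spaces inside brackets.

Answer: [0,100] [0,300] [0,900] [0,2700] [0,8100] [0,13960] [0,13960]

Derivation:
Computing bounds per retry:
  i=0: D_i=min(100*3^0,13960)=100, bounds=[0,100]
  i=1: D_i=min(100*3^1,13960)=300, bounds=[0,300]
  i=2: D_i=min(100*3^2,13960)=900, bounds=[0,900]
  i=3: D_i=min(100*3^3,13960)=2700, bounds=[0,2700]
  i=4: D_i=min(100*3^4,13960)=8100, bounds=[0,8100]
  i=5: D_i=min(100*3^5,13960)=13960, bounds=[0,13960]
  i=6: D_i=min(100*3^6,13960)=13960, bounds=[0,13960]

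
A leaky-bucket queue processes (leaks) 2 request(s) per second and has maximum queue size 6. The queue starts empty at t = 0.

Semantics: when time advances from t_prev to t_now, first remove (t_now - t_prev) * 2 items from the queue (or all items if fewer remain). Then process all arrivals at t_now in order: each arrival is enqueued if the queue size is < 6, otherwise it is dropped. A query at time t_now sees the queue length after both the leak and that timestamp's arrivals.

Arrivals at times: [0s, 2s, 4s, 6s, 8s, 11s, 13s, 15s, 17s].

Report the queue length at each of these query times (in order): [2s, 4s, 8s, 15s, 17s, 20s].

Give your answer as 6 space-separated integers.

Queue lengths at query times:
  query t=2s: backlog = 1
  query t=4s: backlog = 1
  query t=8s: backlog = 1
  query t=15s: backlog = 1
  query t=17s: backlog = 1
  query t=20s: backlog = 0

Answer: 1 1 1 1 1 0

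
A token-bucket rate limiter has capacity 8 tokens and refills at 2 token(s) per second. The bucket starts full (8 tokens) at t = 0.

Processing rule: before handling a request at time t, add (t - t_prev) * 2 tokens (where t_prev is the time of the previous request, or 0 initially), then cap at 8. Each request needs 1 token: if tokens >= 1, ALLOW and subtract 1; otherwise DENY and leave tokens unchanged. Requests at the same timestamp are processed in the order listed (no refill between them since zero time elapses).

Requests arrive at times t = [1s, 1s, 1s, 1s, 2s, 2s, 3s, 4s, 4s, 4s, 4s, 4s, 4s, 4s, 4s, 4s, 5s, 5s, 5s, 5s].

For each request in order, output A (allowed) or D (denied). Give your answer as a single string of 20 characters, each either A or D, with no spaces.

Answer: AAAAAAAAAAAAAADDAADD

Derivation:
Simulating step by step:
  req#1 t=1s: ALLOW
  req#2 t=1s: ALLOW
  req#3 t=1s: ALLOW
  req#4 t=1s: ALLOW
  req#5 t=2s: ALLOW
  req#6 t=2s: ALLOW
  req#7 t=3s: ALLOW
  req#8 t=4s: ALLOW
  req#9 t=4s: ALLOW
  req#10 t=4s: ALLOW
  req#11 t=4s: ALLOW
  req#12 t=4s: ALLOW
  req#13 t=4s: ALLOW
  req#14 t=4s: ALLOW
  req#15 t=4s: DENY
  req#16 t=4s: DENY
  req#17 t=5s: ALLOW
  req#18 t=5s: ALLOW
  req#19 t=5s: DENY
  req#20 t=5s: DENY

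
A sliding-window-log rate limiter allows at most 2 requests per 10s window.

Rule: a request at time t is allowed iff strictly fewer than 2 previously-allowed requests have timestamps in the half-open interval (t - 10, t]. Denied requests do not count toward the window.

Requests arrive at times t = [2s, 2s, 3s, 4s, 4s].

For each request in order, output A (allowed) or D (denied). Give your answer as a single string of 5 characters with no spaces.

Tracking allowed requests in the window:
  req#1 t=2s: ALLOW
  req#2 t=2s: ALLOW
  req#3 t=3s: DENY
  req#4 t=4s: DENY
  req#5 t=4s: DENY

Answer: AADDD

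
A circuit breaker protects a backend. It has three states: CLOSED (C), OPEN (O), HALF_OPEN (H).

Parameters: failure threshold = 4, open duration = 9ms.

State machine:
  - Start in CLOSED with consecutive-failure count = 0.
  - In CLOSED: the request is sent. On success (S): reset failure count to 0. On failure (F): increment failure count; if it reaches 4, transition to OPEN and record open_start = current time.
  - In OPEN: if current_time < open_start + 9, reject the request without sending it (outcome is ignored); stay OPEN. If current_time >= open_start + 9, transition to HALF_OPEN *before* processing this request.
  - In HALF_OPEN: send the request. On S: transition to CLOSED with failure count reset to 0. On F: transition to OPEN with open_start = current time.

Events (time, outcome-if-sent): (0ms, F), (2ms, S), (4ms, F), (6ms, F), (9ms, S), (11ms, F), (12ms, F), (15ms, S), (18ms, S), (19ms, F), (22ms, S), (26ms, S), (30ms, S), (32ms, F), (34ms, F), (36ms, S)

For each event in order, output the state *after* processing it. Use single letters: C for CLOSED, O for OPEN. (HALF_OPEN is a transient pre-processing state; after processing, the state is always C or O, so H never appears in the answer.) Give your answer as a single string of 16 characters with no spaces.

Answer: CCCCCCCCCCCCCCCC

Derivation:
State after each event:
  event#1 t=0ms outcome=F: state=CLOSED
  event#2 t=2ms outcome=S: state=CLOSED
  event#3 t=4ms outcome=F: state=CLOSED
  event#4 t=6ms outcome=F: state=CLOSED
  event#5 t=9ms outcome=S: state=CLOSED
  event#6 t=11ms outcome=F: state=CLOSED
  event#7 t=12ms outcome=F: state=CLOSED
  event#8 t=15ms outcome=S: state=CLOSED
  event#9 t=18ms outcome=S: state=CLOSED
  event#10 t=19ms outcome=F: state=CLOSED
  event#11 t=22ms outcome=S: state=CLOSED
  event#12 t=26ms outcome=S: state=CLOSED
  event#13 t=30ms outcome=S: state=CLOSED
  event#14 t=32ms outcome=F: state=CLOSED
  event#15 t=34ms outcome=F: state=CLOSED
  event#16 t=36ms outcome=S: state=CLOSED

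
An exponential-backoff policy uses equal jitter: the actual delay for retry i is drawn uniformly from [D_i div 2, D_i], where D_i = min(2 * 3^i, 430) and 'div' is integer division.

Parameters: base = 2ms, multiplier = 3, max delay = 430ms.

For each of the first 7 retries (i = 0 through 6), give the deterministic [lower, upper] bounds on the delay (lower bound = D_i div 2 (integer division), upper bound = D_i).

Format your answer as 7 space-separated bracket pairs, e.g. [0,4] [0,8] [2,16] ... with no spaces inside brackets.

Computing bounds per retry:
  i=0: D_i=min(2*3^0,430)=2, bounds=[1,2]
  i=1: D_i=min(2*3^1,430)=6, bounds=[3,6]
  i=2: D_i=min(2*3^2,430)=18, bounds=[9,18]
  i=3: D_i=min(2*3^3,430)=54, bounds=[27,54]
  i=4: D_i=min(2*3^4,430)=162, bounds=[81,162]
  i=5: D_i=min(2*3^5,430)=430, bounds=[215,430]
  i=6: D_i=min(2*3^6,430)=430, bounds=[215,430]

Answer: [1,2] [3,6] [9,18] [27,54] [81,162] [215,430] [215,430]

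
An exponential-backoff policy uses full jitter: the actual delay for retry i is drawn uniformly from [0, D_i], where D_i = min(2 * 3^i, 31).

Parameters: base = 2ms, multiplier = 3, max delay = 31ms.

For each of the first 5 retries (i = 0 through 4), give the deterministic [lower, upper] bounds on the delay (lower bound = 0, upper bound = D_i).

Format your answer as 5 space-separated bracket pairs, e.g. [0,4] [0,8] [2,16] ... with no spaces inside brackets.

Computing bounds per retry:
  i=0: D_i=min(2*3^0,31)=2, bounds=[0,2]
  i=1: D_i=min(2*3^1,31)=6, bounds=[0,6]
  i=2: D_i=min(2*3^2,31)=18, bounds=[0,18]
  i=3: D_i=min(2*3^3,31)=31, bounds=[0,31]
  i=4: D_i=min(2*3^4,31)=31, bounds=[0,31]

Answer: [0,2] [0,6] [0,18] [0,31] [0,31]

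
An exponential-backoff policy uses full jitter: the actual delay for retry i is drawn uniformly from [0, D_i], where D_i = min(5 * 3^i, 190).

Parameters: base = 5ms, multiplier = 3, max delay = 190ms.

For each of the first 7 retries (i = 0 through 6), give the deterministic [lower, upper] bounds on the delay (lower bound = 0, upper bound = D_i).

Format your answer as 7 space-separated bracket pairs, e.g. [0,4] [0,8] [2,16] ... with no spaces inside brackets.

Answer: [0,5] [0,15] [0,45] [0,135] [0,190] [0,190] [0,190]

Derivation:
Computing bounds per retry:
  i=0: D_i=min(5*3^0,190)=5, bounds=[0,5]
  i=1: D_i=min(5*3^1,190)=15, bounds=[0,15]
  i=2: D_i=min(5*3^2,190)=45, bounds=[0,45]
  i=3: D_i=min(5*3^3,190)=135, bounds=[0,135]
  i=4: D_i=min(5*3^4,190)=190, bounds=[0,190]
  i=5: D_i=min(5*3^5,190)=190, bounds=[0,190]
  i=6: D_i=min(5*3^6,190)=190, bounds=[0,190]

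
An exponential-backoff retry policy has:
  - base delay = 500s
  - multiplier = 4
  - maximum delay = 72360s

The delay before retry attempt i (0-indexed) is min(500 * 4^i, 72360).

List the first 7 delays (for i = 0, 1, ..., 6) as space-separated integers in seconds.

Answer: 500 2000 8000 32000 72360 72360 72360

Derivation:
Computing each delay:
  i=0: min(500*4^0, 72360) = 500
  i=1: min(500*4^1, 72360) = 2000
  i=2: min(500*4^2, 72360) = 8000
  i=3: min(500*4^3, 72360) = 32000
  i=4: min(500*4^4, 72360) = 72360
  i=5: min(500*4^5, 72360) = 72360
  i=6: min(500*4^6, 72360) = 72360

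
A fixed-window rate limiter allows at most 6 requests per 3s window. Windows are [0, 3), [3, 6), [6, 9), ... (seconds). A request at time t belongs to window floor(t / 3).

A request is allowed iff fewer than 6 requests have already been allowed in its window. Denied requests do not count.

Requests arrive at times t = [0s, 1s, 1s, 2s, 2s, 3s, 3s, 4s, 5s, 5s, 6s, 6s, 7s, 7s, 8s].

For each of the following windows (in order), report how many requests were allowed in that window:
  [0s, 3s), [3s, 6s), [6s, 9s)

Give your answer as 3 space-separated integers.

Answer: 5 5 5

Derivation:
Processing requests:
  req#1 t=0s (window 0): ALLOW
  req#2 t=1s (window 0): ALLOW
  req#3 t=1s (window 0): ALLOW
  req#4 t=2s (window 0): ALLOW
  req#5 t=2s (window 0): ALLOW
  req#6 t=3s (window 1): ALLOW
  req#7 t=3s (window 1): ALLOW
  req#8 t=4s (window 1): ALLOW
  req#9 t=5s (window 1): ALLOW
  req#10 t=5s (window 1): ALLOW
  req#11 t=6s (window 2): ALLOW
  req#12 t=6s (window 2): ALLOW
  req#13 t=7s (window 2): ALLOW
  req#14 t=7s (window 2): ALLOW
  req#15 t=8s (window 2): ALLOW

Allowed counts by window: 5 5 5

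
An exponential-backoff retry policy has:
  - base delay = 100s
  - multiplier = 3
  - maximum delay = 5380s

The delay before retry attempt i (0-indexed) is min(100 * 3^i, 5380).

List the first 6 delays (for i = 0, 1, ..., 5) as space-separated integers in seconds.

Answer: 100 300 900 2700 5380 5380

Derivation:
Computing each delay:
  i=0: min(100*3^0, 5380) = 100
  i=1: min(100*3^1, 5380) = 300
  i=2: min(100*3^2, 5380) = 900
  i=3: min(100*3^3, 5380) = 2700
  i=4: min(100*3^4, 5380) = 5380
  i=5: min(100*3^5, 5380) = 5380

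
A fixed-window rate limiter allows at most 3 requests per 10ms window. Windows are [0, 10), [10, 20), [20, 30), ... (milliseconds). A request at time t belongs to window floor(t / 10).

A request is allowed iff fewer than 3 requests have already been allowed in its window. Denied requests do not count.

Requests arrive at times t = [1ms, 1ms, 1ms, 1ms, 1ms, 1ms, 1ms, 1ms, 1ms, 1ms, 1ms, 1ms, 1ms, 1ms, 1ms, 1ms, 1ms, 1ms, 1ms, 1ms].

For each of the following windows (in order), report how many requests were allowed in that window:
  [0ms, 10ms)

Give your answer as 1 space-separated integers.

Processing requests:
  req#1 t=1ms (window 0): ALLOW
  req#2 t=1ms (window 0): ALLOW
  req#3 t=1ms (window 0): ALLOW
  req#4 t=1ms (window 0): DENY
  req#5 t=1ms (window 0): DENY
  req#6 t=1ms (window 0): DENY
  req#7 t=1ms (window 0): DENY
  req#8 t=1ms (window 0): DENY
  req#9 t=1ms (window 0): DENY
  req#10 t=1ms (window 0): DENY
  req#11 t=1ms (window 0): DENY
  req#12 t=1ms (window 0): DENY
  req#13 t=1ms (window 0): DENY
  req#14 t=1ms (window 0): DENY
  req#15 t=1ms (window 0): DENY
  req#16 t=1ms (window 0): DENY
  req#17 t=1ms (window 0): DENY
  req#18 t=1ms (window 0): DENY
  req#19 t=1ms (window 0): DENY
  req#20 t=1ms (window 0): DENY

Allowed counts by window: 3

Answer: 3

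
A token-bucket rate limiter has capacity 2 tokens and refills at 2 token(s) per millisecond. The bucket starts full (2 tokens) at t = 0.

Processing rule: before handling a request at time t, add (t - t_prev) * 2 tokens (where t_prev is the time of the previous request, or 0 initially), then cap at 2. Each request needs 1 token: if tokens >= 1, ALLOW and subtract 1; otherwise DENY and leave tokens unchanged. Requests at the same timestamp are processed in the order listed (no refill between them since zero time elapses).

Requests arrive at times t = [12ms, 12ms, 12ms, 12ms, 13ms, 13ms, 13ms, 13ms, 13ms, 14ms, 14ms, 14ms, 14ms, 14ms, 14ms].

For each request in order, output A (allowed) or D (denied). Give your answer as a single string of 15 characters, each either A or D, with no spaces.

Simulating step by step:
  req#1 t=12ms: ALLOW
  req#2 t=12ms: ALLOW
  req#3 t=12ms: DENY
  req#4 t=12ms: DENY
  req#5 t=13ms: ALLOW
  req#6 t=13ms: ALLOW
  req#7 t=13ms: DENY
  req#8 t=13ms: DENY
  req#9 t=13ms: DENY
  req#10 t=14ms: ALLOW
  req#11 t=14ms: ALLOW
  req#12 t=14ms: DENY
  req#13 t=14ms: DENY
  req#14 t=14ms: DENY
  req#15 t=14ms: DENY

Answer: AADDAADDDAADDDD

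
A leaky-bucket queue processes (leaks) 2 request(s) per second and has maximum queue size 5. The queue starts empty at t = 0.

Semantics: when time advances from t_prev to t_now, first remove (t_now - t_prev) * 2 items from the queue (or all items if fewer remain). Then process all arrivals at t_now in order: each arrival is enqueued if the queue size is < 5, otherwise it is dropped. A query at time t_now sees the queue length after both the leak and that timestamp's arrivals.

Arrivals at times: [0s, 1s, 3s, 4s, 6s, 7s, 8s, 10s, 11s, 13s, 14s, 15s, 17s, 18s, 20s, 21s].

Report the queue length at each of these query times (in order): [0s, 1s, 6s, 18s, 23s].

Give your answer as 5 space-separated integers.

Answer: 1 1 1 1 0

Derivation:
Queue lengths at query times:
  query t=0s: backlog = 1
  query t=1s: backlog = 1
  query t=6s: backlog = 1
  query t=18s: backlog = 1
  query t=23s: backlog = 0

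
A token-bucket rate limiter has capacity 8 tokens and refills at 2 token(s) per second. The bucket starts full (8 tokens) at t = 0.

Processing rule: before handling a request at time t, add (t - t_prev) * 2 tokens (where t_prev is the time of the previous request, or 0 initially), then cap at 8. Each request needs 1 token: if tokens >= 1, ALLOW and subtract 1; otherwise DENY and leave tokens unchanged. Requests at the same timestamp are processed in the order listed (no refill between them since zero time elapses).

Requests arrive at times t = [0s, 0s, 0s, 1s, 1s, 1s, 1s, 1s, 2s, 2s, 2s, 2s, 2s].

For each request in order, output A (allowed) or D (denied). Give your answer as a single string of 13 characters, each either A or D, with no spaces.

Simulating step by step:
  req#1 t=0s: ALLOW
  req#2 t=0s: ALLOW
  req#3 t=0s: ALLOW
  req#4 t=1s: ALLOW
  req#5 t=1s: ALLOW
  req#6 t=1s: ALLOW
  req#7 t=1s: ALLOW
  req#8 t=1s: ALLOW
  req#9 t=2s: ALLOW
  req#10 t=2s: ALLOW
  req#11 t=2s: ALLOW
  req#12 t=2s: ALLOW
  req#13 t=2s: DENY

Answer: AAAAAAAAAAAAD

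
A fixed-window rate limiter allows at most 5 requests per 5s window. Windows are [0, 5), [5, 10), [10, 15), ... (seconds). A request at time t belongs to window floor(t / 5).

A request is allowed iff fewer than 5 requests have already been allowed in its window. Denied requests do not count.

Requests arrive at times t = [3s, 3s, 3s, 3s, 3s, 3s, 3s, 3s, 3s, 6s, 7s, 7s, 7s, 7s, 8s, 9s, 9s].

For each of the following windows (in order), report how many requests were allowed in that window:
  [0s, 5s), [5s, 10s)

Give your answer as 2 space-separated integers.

Processing requests:
  req#1 t=3s (window 0): ALLOW
  req#2 t=3s (window 0): ALLOW
  req#3 t=3s (window 0): ALLOW
  req#4 t=3s (window 0): ALLOW
  req#5 t=3s (window 0): ALLOW
  req#6 t=3s (window 0): DENY
  req#7 t=3s (window 0): DENY
  req#8 t=3s (window 0): DENY
  req#9 t=3s (window 0): DENY
  req#10 t=6s (window 1): ALLOW
  req#11 t=7s (window 1): ALLOW
  req#12 t=7s (window 1): ALLOW
  req#13 t=7s (window 1): ALLOW
  req#14 t=7s (window 1): ALLOW
  req#15 t=8s (window 1): DENY
  req#16 t=9s (window 1): DENY
  req#17 t=9s (window 1): DENY

Allowed counts by window: 5 5

Answer: 5 5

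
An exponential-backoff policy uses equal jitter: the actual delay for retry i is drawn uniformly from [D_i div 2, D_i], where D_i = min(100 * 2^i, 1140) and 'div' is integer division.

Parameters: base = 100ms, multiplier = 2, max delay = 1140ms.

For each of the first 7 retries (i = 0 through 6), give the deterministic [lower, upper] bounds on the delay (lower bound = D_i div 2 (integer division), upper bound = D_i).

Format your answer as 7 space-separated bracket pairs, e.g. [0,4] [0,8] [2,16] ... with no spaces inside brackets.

Computing bounds per retry:
  i=0: D_i=min(100*2^0,1140)=100, bounds=[50,100]
  i=1: D_i=min(100*2^1,1140)=200, bounds=[100,200]
  i=2: D_i=min(100*2^2,1140)=400, bounds=[200,400]
  i=3: D_i=min(100*2^3,1140)=800, bounds=[400,800]
  i=4: D_i=min(100*2^4,1140)=1140, bounds=[570,1140]
  i=5: D_i=min(100*2^5,1140)=1140, bounds=[570,1140]
  i=6: D_i=min(100*2^6,1140)=1140, bounds=[570,1140]

Answer: [50,100] [100,200] [200,400] [400,800] [570,1140] [570,1140] [570,1140]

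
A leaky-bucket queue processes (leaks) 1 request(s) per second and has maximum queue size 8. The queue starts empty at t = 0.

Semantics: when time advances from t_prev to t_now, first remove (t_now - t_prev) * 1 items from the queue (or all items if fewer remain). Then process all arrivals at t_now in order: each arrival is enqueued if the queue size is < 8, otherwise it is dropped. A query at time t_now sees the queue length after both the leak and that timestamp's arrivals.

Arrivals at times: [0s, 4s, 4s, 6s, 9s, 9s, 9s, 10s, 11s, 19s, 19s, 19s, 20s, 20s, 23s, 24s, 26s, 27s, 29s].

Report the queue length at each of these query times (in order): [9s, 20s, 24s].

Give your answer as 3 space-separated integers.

Queue lengths at query times:
  query t=9s: backlog = 3
  query t=20s: backlog = 4
  query t=24s: backlog = 2

Answer: 3 4 2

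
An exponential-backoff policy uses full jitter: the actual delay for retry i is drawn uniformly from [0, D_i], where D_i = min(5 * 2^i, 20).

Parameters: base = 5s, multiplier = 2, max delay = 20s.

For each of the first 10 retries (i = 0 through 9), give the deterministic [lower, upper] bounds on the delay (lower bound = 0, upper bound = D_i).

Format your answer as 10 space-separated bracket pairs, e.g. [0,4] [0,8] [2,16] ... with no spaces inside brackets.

Computing bounds per retry:
  i=0: D_i=min(5*2^0,20)=5, bounds=[0,5]
  i=1: D_i=min(5*2^1,20)=10, bounds=[0,10]
  i=2: D_i=min(5*2^2,20)=20, bounds=[0,20]
  i=3: D_i=min(5*2^3,20)=20, bounds=[0,20]
  i=4: D_i=min(5*2^4,20)=20, bounds=[0,20]
  i=5: D_i=min(5*2^5,20)=20, bounds=[0,20]
  i=6: D_i=min(5*2^6,20)=20, bounds=[0,20]
  i=7: D_i=min(5*2^7,20)=20, bounds=[0,20]
  i=8: D_i=min(5*2^8,20)=20, bounds=[0,20]
  i=9: D_i=min(5*2^9,20)=20, bounds=[0,20]

Answer: [0,5] [0,10] [0,20] [0,20] [0,20] [0,20] [0,20] [0,20] [0,20] [0,20]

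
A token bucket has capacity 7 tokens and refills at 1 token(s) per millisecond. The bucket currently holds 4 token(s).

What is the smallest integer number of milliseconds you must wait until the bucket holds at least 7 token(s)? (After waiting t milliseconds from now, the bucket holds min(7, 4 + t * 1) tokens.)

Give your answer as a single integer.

Answer: 3

Derivation:
Need 4 + t * 1 >= 7, so t >= 3/1.
Smallest integer t = ceil(3/1) = 3.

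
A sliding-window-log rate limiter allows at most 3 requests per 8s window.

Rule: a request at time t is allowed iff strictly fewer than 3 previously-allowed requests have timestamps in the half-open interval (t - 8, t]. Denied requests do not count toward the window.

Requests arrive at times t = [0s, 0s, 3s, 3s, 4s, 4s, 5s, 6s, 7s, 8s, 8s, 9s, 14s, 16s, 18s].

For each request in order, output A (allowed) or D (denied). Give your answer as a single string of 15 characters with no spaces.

Tracking allowed requests in the window:
  req#1 t=0s: ALLOW
  req#2 t=0s: ALLOW
  req#3 t=3s: ALLOW
  req#4 t=3s: DENY
  req#5 t=4s: DENY
  req#6 t=4s: DENY
  req#7 t=5s: DENY
  req#8 t=6s: DENY
  req#9 t=7s: DENY
  req#10 t=8s: ALLOW
  req#11 t=8s: ALLOW
  req#12 t=9s: DENY
  req#13 t=14s: ALLOW
  req#14 t=16s: ALLOW
  req#15 t=18s: ALLOW

Answer: AAADDDDDDAADAAA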